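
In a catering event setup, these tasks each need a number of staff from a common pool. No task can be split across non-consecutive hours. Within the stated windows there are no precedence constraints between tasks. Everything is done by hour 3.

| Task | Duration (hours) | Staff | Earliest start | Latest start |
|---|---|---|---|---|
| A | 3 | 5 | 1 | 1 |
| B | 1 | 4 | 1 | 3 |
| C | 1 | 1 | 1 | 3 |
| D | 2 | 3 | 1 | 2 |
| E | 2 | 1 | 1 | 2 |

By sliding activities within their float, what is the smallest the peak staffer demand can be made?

10

Early-start (A@1, B@1, C@1, D@1, E@1) gives peak 14: h1:14  h2:9  h3:5.
Shift D→2, E→2.
Schedule A@1, B@1, C@1, D@2, E@2: h1:10  h2:9  h3:9 — peak 10.
Total staffer-hours = 28 over 3 hours ⇒ peak ≥ ⌈28/3⌉ = 10, so 10 is optimal.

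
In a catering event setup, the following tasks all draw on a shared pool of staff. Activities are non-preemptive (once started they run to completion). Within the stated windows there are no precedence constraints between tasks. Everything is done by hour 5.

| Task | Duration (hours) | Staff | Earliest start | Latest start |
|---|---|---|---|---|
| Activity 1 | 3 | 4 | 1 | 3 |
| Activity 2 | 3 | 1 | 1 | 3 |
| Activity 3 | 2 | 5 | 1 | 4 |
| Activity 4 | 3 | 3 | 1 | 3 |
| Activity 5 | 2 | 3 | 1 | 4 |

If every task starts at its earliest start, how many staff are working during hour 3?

At early start, hour 3 has: Activity 1, Activity 2, Activity 4.
Demand: 4 + 1 + 3 = 8.

8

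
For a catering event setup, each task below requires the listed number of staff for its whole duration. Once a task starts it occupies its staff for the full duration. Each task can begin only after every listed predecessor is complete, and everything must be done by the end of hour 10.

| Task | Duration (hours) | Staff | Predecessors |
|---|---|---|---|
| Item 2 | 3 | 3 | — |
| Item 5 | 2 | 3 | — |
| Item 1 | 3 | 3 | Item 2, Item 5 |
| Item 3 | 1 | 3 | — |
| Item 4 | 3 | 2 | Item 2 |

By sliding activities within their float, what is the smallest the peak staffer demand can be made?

Early-start (Item 2@1, Item 5@1, Item 1@4, Item 3@1, Item 4@4) gives peak 9: h1:9  h2:6  h3:3  h4:5  h5:5  h6:5  h7:0  h8:0  h9:0  h10:0.
Shift Item 5→4, Item 1→6, Item 3→9.
Schedule Item 2@1, Item 5@4, Item 1@6, Item 3@9, Item 4@4: h1:3  h2:3  h3:3  h4:5  h5:5  h6:5  h7:3  h8:3  h9:3  h10:0 — peak 5.

5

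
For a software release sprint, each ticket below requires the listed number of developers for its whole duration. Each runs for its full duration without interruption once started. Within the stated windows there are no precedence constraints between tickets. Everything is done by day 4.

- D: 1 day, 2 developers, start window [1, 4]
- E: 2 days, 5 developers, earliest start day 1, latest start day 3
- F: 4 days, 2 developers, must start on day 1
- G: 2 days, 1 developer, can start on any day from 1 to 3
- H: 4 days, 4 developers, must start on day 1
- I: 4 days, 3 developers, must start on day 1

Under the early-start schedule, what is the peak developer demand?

17

Early-start schedule: D@1, E@1, F@1, G@1, H@1, I@1.
Load per day: day 1: 17, day 2: 15, day 3: 9, day 4: 9.
Peak is 17.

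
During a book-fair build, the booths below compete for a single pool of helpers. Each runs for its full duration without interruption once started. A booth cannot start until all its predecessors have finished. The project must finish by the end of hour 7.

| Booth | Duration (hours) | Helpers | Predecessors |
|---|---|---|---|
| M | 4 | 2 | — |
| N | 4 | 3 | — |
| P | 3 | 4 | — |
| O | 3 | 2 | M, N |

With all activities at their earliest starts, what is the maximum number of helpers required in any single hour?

Early-start schedule: M@1, N@1, P@1, O@5.
Load per hour: hour 1: 9, hour 2: 9, hour 3: 9, hour 4: 5, hour 5: 2, hour 6: 2, hour 7: 2.
Peak is 9.

9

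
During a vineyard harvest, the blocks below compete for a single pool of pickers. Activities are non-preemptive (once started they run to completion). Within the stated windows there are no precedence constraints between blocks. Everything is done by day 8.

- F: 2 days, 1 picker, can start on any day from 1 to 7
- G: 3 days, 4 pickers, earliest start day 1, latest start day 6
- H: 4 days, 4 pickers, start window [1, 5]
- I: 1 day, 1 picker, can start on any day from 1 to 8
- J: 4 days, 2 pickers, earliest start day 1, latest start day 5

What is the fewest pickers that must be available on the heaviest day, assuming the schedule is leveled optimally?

6

Early-start (F@1, G@1, H@1, I@1, J@1) gives peak 12: d1:12  d2:11  d3:10  d4:6  d5:0  d6:0  d7:0  d8:0.
Shift H→4, J→3.
Schedule F@1, G@1, H@4, I@1, J@3: d1:6  d2:5  d3:6  d4:6  d5:6  d6:6  d7:4  d8:0 — peak 6.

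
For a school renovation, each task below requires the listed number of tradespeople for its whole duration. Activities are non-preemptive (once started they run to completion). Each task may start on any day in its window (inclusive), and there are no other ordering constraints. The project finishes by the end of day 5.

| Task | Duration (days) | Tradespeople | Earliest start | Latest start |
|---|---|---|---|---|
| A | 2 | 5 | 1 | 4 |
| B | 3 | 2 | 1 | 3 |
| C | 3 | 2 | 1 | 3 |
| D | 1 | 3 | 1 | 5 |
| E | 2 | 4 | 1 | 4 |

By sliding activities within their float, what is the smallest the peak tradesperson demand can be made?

7

Early-start (A@1, B@1, C@1, D@1, E@1) gives peak 16: d1:16  d2:13  d3:4  d4:0  d5:0.
Shift C→3, D→3, E→4.
Schedule A@1, B@1, C@3, D@3, E@4: d1:7  d2:7  d3:7  d4:6  d5:6 — peak 7.
Total tradesperson-days = 33 over 5 days ⇒ peak ≥ ⌈33/5⌉ = 7, so 7 is optimal.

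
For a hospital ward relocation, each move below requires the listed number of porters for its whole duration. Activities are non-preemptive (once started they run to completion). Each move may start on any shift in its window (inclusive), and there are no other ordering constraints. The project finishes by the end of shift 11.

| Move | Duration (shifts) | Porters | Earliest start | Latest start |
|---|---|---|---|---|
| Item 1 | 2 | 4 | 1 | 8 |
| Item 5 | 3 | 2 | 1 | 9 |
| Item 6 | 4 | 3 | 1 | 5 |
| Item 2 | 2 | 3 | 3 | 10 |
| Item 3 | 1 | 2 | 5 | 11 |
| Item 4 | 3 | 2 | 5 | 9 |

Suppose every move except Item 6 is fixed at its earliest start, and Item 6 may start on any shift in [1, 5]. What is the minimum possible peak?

Item 6@1: s1:9  s2:9  s3:8  s4:6  s5:4  s6:2  s7:2  s8:0  s9:0  s10:0  s11:0 → peak 9
Item 6@2: s1:6  s2:9  s3:8  s4:6  s5:7  s6:2  s7:2  s8:0  s9:0  s10:0  s11:0 → peak 9
Item 6@3: s1:6  s2:6  s3:8  s4:6  s5:7  s6:5  s7:2  s8:0  s9:0  s10:0  s11:0 → peak 8
Item 6@4: s1:6  s2:6  s3:5  s4:6  s5:7  s6:5  s7:5  s8:0  s9:0  s10:0  s11:0 → peak 7
Item 6@5: s1:6  s2:6  s3:5  s4:3  s5:7  s6:5  s7:5  s8:3  s9:0  s10:0  s11:0 → peak 7
Best is Item 6@4, peak 7.

7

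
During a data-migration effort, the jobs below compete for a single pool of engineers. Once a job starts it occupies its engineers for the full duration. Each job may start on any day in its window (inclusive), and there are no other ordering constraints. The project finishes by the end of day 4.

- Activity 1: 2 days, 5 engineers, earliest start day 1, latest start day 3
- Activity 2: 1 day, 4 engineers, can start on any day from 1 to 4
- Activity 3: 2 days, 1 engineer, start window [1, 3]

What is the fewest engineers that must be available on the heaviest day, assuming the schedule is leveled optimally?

5

Early-start (Activity 1@1, Activity 2@1, Activity 3@1) gives peak 10: d1:10  d2:6  d3:0  d4:0.
Shift Activity 2→3, Activity 3→3.
Schedule Activity 1@1, Activity 2@3, Activity 3@3: d1:5  d2:5  d3:5  d4:1 — peak 5.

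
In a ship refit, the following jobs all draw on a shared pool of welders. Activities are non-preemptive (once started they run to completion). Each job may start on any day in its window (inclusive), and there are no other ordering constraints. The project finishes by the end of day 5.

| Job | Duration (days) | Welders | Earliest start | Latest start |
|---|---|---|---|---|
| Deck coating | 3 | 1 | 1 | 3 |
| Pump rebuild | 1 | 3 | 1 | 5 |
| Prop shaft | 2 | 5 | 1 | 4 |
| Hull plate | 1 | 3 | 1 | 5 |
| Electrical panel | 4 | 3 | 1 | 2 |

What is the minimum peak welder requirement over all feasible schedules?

8

Early-start (Deck coating@1, Pump rebuild@1, Prop shaft@1, Hull plate@1, Electrical panel@1) gives peak 15: d1:15  d2:9  d3:4  d4:3  d5:0.
Shift Prop shaft→4, Electrical panel→2.
Schedule Deck coating@1, Pump rebuild@1, Prop shaft@4, Hull plate@1, Electrical panel@2: d1:7  d2:4  d3:4  d4:8  d5:8 — peak 8.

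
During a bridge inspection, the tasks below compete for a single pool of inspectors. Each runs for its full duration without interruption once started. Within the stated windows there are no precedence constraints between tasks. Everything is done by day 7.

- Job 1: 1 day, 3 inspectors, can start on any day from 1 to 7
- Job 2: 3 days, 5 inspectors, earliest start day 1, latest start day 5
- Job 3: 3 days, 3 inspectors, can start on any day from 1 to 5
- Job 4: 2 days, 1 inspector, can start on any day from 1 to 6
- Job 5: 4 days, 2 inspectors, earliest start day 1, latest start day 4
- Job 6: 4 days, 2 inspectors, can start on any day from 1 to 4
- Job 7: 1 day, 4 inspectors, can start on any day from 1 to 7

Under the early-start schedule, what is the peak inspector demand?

Early-start schedule: Job 1@1, Job 2@1, Job 3@1, Job 4@1, Job 5@1, Job 6@1, Job 7@1.
Load per day: day 1: 20, day 2: 13, day 3: 12, day 4: 4, day 5: 0, day 6: 0, day 7: 0.
Peak is 20.

20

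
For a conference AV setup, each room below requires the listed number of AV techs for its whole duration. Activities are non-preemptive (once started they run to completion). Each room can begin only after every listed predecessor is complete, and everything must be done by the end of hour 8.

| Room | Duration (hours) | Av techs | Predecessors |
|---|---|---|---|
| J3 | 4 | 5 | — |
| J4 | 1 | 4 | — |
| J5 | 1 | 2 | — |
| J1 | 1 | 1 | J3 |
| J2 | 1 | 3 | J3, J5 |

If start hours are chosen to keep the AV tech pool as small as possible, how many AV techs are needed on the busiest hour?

5

Early-start (J3@1, J4@1, J5@1, J1@5, J2@5) gives peak 11: h1:11  h2:5  h3:5  h4:5  h5:4  h6:0  h7:0  h8:0.
Shift J4→5, J5→6, J2→7.
Schedule J3@1, J4@5, J5@6, J1@5, J2@7: h1:5  h2:5  h3:5  h4:5  h5:5  h6:2  h7:3  h8:0 — peak 5.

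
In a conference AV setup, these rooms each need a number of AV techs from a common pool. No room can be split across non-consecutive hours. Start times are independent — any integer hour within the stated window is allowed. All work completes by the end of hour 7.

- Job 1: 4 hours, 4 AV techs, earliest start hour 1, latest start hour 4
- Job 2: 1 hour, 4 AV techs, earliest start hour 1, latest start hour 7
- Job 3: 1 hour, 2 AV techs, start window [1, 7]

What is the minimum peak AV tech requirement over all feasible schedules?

4

Early-start (Job 1@1, Job 2@1, Job 3@1) gives peak 10: h1:10  h2:4  h3:4  h4:4  h5:0  h6:0  h7:0.
Shift Job 2→5, Job 3→6.
Schedule Job 1@1, Job 2@5, Job 3@6: h1:4  h2:4  h3:4  h4:4  h5:4  h6:2  h7:0 — peak 4.
Total AV tech-hours = 22 over 7 hours ⇒ peak ≥ ⌈22/7⌉ = 4, so 4 is optimal.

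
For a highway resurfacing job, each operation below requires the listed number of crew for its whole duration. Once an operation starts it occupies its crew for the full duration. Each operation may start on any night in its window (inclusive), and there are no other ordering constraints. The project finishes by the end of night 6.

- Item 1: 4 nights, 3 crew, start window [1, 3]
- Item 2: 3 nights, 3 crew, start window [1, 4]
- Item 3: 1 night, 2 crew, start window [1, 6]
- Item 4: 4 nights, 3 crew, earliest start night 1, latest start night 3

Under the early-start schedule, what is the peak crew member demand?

11

Early-start schedule: Item 1@1, Item 2@1, Item 3@1, Item 4@1.
Load per night: night 1: 11, night 2: 9, night 3: 9, night 4: 6, night 5: 0, night 6: 0.
Peak is 11.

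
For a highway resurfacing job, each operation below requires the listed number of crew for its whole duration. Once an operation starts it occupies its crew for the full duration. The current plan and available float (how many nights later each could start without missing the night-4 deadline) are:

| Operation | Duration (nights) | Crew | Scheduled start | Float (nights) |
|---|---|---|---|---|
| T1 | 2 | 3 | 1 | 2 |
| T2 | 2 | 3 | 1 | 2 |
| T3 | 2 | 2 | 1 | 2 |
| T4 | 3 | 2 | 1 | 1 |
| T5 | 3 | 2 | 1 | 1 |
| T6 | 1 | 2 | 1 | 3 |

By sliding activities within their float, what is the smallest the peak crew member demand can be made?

Early-start (T1@1, T2@1, T3@1, T4@1, T5@1, T6@1) gives peak 14: n1:14  n2:12  n3:4  n4:0.
Shift T2→3, T6→3.
Schedule T1@1, T2@3, T3@1, T4@1, T5@1, T6@3: n1:9  n2:9  n3:9  n4:3 — peak 9.

9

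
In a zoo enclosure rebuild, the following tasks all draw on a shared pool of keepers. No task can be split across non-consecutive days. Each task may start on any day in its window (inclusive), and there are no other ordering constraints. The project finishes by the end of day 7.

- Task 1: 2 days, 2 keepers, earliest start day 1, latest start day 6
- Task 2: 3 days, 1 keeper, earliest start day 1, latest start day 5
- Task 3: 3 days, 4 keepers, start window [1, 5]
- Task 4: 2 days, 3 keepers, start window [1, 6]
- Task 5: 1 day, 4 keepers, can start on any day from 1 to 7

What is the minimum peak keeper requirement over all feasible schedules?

5

Early-start (Task 1@1, Task 2@1, Task 3@1, Task 4@1, Task 5@1) gives peak 14: d1:14  d2:10  d3:5  d4:0  d5:0  d6:0  d7:0.
Shift Task 2→3, Task 3→3, Task 5→6.
Schedule Task 1@1, Task 2@3, Task 3@3, Task 4@1, Task 5@6: d1:5  d2:5  d3:5  d4:5  d5:5  d6:4  d7:0 — peak 5.
Total keeper-days = 29 over 7 days ⇒ peak ≥ ⌈29/7⌉ = 5, so 5 is optimal.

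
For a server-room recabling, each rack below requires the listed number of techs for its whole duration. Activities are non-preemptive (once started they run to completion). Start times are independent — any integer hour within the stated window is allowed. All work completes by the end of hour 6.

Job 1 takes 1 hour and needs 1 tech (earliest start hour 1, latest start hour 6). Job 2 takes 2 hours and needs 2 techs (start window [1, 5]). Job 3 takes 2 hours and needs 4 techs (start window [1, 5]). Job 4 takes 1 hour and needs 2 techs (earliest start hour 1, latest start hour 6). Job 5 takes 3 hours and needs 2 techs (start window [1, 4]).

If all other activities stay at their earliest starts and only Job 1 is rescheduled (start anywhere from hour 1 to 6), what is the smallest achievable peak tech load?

Job 1@1: h1:11  h2:8  h3:2  h4:0  h5:0  h6:0 → peak 11
Job 1@2: h1:10  h2:9  h3:2  h4:0  h5:0  h6:0 → peak 10
Job 1@3: h1:10  h2:8  h3:3  h4:0  h5:0  h6:0 → peak 10
Job 1@4: h1:10  h2:8  h3:2  h4:1  h5:0  h6:0 → peak 10
Job 1@5: h1:10  h2:8  h3:2  h4:0  h5:1  h6:0 → peak 10
Job 1@6: h1:10  h2:8  h3:2  h4:0  h5:0  h6:1 → peak 10
Best is Job 1@2, peak 10.

10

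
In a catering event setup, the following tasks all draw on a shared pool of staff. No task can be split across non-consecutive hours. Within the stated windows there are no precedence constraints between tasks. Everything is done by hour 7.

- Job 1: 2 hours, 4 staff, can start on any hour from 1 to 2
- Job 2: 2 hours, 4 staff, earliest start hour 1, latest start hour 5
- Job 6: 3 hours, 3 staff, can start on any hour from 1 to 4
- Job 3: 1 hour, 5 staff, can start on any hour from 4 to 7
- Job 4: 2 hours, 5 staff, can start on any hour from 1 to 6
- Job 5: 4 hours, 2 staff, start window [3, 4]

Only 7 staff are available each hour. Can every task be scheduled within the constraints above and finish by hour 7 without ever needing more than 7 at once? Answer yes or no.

yes

Schedule Job 1@1, Job 2@3, Job 6@1, Job 3@5, Job 4@6, Job 5@4: h1:7  h2:7  h3:7  h4:6  h5:7  h6:7  h7:7 — peak 7 ≤ 7.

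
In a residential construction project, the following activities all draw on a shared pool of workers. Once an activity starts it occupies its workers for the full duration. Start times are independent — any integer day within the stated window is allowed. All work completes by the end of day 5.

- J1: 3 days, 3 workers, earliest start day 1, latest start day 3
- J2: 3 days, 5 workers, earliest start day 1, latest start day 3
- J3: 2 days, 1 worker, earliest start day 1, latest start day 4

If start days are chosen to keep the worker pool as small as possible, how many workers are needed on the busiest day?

Early-start (J1@1, J2@1, J3@1) gives peak 9: d1:9  d2:9  d3:8  d4:0  d5:0.
Shift J3→4.
Schedule J1@1, J2@1, J3@4: d1:8  d2:8  d3:8  d4:1  d5:1 — peak 8.

8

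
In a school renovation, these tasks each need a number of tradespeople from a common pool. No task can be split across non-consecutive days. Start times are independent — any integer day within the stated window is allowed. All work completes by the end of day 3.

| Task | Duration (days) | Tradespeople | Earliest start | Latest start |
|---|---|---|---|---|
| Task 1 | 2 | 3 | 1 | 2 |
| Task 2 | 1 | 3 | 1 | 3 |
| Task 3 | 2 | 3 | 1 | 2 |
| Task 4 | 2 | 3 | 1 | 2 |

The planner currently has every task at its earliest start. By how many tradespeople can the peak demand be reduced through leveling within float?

3

Early-start peak: d1:12  d2:9  d3:0 ⇒ 12.
Leveled (Task 1@1, Task 2@1, Task 3@1, Task 4@2): d1:9  d2:9  d3:3 ⇒ 9.
Reduction 12 − 9 = 3.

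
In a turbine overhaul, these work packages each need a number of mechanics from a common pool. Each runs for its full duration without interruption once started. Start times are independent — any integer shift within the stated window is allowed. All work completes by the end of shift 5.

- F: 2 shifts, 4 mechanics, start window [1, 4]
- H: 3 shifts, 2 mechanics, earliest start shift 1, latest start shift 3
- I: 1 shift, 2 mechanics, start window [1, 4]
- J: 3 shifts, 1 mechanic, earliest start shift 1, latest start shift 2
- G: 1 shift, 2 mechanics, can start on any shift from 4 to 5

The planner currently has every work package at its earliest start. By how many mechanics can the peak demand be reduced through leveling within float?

4

Early-start peak: s1:9  s2:7  s3:3  s4:2  s5:0 ⇒ 9.
Leveled (F@1, H@3, I@3, J@1, G@4): s1:5  s2:5  s3:5  s4:4  s5:2 ⇒ 5.
Reduction 9 − 5 = 4.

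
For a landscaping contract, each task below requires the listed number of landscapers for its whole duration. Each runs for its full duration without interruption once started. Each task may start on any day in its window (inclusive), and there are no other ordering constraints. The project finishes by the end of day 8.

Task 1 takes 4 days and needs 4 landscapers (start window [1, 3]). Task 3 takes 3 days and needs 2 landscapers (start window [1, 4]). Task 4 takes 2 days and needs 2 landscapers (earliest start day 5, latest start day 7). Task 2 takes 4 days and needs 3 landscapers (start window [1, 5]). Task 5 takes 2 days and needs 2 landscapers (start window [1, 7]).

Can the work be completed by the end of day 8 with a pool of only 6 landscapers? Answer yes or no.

Schedule Task 1@1, Task 3@1, Task 4@5, Task 2@5, Task 5@7: d1:6  d2:6  d3:6  d4:4  d5:5  d6:5  d7:5  d8:5 — peak 6 ≤ 6.

yes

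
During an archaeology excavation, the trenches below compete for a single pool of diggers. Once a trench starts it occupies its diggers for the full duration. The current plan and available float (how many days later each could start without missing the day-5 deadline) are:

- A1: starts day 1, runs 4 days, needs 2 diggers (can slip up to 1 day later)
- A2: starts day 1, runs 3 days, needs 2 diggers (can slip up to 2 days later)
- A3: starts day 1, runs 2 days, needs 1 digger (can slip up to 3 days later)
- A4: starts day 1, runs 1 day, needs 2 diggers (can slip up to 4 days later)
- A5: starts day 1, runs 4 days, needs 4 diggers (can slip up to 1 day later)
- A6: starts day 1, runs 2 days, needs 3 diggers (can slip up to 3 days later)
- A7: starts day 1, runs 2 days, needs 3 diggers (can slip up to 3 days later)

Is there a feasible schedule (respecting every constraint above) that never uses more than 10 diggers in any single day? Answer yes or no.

The minimum achievable peak is 11; 10 < 11, so no feasible schedule stays within the cap.

no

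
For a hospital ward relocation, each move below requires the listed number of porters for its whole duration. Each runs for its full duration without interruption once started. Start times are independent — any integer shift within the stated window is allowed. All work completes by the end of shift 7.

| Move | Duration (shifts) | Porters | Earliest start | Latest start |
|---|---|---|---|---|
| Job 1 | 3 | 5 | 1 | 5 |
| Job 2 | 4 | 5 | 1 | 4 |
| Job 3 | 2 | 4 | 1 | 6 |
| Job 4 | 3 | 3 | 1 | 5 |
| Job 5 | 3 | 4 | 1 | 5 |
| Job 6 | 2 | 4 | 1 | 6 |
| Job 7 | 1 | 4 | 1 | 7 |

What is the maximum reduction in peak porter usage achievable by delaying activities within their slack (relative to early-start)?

17

Early-start peak: s1:29  s2:25  s3:17  s4:5  s5:0  s6:0  s7:0 ⇒ 29.
Leveled (Job 1@1, Job 2@1, Job 3@4, Job 4@4, Job 5@5, Job 6@6, Job 7@7): s1:10  s2:10  s3:10  s4:12  s5:11  s6:11  s7:12 ⇒ 12.
Reduction 29 − 12 = 17.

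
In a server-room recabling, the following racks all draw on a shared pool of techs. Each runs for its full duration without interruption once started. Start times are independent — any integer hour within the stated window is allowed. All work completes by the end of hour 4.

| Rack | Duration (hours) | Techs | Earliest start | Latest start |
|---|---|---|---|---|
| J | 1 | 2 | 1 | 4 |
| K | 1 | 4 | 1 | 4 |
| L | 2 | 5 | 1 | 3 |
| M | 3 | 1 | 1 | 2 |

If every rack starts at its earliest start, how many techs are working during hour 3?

1

At early start, hour 3 has: M.
Demand: 1 = 1.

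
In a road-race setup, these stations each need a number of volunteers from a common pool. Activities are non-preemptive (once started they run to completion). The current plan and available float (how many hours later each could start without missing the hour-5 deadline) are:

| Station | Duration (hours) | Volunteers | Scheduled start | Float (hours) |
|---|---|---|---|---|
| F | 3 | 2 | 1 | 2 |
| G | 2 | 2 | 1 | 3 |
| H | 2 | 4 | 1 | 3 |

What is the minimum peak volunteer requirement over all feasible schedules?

Early-start (F@1, G@1, H@1) gives peak 8: h1:8  h2:8  h3:2  h4:0  h5:0.
Shift H→4.
Schedule F@1, G@1, H@4: h1:4  h2:4  h3:2  h4:4  h5:4 — peak 4.
Total volunteer-hours = 18 over 5 hours ⇒ peak ≥ ⌈18/5⌉ = 4, so 4 is optimal.

4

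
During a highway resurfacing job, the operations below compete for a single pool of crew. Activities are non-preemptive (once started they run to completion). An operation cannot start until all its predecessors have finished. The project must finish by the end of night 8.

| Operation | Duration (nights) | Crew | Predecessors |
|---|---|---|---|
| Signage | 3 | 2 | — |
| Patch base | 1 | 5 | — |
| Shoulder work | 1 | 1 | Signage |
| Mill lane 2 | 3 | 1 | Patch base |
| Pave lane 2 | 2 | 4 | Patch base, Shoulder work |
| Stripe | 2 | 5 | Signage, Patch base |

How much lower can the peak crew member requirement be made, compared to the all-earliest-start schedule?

3

Early-start peak: n1:7  n2:3  n3:3  n4:7  n5:9  n6:4  n7:0  n8:0 ⇒ 9.
Leveled (Signage@1, Patch base@4, Shoulder work@4, Mill lane 2@5, Pave lane 2@5, Stripe@7): n1:2  n2:2  n3:2  n4:6  n5:5  n6:5  n7:6  n8:5 ⇒ 6.
Reduction 9 − 6 = 3.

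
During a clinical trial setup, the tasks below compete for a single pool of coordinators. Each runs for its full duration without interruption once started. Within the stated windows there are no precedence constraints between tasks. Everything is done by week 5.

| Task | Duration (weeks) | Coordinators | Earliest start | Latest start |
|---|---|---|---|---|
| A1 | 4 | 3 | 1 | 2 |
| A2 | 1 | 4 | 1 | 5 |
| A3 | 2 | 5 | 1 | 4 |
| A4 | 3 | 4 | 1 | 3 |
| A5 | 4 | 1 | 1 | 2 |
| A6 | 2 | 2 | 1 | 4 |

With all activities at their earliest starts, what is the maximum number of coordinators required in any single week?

19

Early-start schedule: A1@1, A2@1, A3@1, A4@1, A5@1, A6@1.
Load per week: week 1: 19, week 2: 15, week 3: 8, week 4: 4, week 5: 0.
Peak is 19.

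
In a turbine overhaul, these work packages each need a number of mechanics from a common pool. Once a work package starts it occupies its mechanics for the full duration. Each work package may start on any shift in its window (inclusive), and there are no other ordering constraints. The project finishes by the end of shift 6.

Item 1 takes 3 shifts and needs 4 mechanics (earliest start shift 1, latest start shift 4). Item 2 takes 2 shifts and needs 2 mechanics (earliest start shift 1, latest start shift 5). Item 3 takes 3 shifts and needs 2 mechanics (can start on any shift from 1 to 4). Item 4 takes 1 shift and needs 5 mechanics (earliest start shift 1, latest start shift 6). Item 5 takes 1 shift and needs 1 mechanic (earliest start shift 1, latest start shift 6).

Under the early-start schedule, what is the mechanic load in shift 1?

At early start, shift 1 has: Item 1, Item 2, Item 3, Item 4, Item 5.
Demand: 4 + 2 + 2 + 5 + 1 = 14.

14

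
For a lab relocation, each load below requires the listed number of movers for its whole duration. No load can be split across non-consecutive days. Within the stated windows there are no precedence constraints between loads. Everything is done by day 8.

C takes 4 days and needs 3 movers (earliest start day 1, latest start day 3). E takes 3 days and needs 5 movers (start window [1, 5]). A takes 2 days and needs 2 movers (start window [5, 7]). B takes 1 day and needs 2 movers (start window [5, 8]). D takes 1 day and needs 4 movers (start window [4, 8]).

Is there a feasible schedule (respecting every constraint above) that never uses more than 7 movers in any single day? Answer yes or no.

Schedule C@1, E@5, A@5, B@7, D@4: d1:3  d2:3  d3:3  d4:7  d5:7  d6:7  d7:7  d8:0 — peak 7 ≤ 7.

yes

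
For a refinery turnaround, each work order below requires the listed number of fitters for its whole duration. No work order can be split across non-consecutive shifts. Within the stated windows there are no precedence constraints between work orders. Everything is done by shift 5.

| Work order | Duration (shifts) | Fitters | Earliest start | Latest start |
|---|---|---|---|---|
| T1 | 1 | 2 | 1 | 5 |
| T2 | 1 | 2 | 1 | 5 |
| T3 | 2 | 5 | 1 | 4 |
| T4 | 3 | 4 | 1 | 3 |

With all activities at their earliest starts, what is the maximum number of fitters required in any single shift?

13

Early-start schedule: T1@1, T2@1, T3@1, T4@1.
Load per shift: shift 1: 13, shift 2: 9, shift 3: 4, shift 4: 0, shift 5: 0.
Peak is 13.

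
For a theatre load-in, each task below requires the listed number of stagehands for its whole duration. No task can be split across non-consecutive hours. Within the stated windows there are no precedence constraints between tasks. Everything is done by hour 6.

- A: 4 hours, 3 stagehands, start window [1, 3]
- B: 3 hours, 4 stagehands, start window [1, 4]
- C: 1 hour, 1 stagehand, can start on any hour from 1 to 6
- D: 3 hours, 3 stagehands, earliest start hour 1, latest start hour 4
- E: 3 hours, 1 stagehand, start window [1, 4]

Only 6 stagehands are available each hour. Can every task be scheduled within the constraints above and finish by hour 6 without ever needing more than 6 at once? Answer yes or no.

Total stagehand-hours = 37; over 6 hours the average is 37/6 > 6, so some hour must exceed 6.

no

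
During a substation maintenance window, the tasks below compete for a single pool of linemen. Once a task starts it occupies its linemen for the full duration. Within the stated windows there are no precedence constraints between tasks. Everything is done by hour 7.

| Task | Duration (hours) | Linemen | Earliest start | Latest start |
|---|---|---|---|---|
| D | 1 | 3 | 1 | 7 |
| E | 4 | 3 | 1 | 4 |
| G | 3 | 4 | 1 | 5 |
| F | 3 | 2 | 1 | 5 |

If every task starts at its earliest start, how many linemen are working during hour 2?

9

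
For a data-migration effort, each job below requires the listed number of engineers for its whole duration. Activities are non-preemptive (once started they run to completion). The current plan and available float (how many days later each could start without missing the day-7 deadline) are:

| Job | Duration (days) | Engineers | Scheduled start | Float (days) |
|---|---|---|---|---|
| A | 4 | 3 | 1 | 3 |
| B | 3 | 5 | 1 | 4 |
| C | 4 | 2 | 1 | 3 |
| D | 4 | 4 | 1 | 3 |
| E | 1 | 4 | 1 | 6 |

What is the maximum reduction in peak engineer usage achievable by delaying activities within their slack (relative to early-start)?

9

Early-start peak: d1:18  d2:14  d3:14  d4:9  d5:0  d6:0  d7:0 ⇒ 18.
Leveled (A@1, B@5, C@1, D@1, E@5): d1:9  d2:9  d3:9  d4:9  d5:9  d6:5  d7:5 ⇒ 9.
Reduction 18 − 9 = 9.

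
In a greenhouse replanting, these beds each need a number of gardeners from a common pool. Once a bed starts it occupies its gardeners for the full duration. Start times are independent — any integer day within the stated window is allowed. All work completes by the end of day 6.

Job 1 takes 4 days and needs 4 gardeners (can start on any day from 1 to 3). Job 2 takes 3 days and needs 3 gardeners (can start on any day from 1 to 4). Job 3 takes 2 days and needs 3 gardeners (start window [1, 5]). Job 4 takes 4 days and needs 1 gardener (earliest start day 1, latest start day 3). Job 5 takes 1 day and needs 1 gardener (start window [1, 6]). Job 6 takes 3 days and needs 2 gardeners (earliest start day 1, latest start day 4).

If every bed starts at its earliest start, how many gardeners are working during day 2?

At early start, day 2 has: Job 1, Job 2, Job 3, Job 4, Job 6.
Demand: 4 + 3 + 3 + 1 + 2 = 13.

13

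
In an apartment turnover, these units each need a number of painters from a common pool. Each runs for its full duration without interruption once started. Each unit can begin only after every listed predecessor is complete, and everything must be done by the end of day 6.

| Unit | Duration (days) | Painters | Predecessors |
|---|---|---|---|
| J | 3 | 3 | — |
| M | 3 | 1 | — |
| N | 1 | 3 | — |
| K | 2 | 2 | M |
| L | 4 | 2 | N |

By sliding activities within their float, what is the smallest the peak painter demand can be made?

Early-start (J@1, M@1, N@1, K@4, L@2) gives peak 7: d1:7  d2:6  d3:6  d4:4  d5:4  d6:0.
Shift M→2, K→5.
Schedule J@1, M@2, N@1, K@5, L@2: d1:6  d2:6  d3:6  d4:3  d5:4  d6:2 — peak 6.

6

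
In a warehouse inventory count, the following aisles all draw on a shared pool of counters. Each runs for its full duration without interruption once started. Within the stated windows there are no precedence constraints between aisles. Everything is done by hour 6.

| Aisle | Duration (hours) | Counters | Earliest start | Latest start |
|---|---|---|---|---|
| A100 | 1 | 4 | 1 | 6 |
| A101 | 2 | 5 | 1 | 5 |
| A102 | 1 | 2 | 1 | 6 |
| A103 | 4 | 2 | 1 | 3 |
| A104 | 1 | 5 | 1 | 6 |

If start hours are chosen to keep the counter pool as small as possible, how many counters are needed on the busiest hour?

7

Early-start (A100@1, A101@1, A102@1, A103@1, A104@1) gives peak 18: h1:18  h2:7  h3:2  h4:2  h5:0  h6:0.
Shift A101→2, A103→2, A104→4.
Schedule A100@1, A101@2, A102@1, A103@2, A104@4: h1:6  h2:7  h3:7  h4:7  h5:2  h6:0 — peak 7.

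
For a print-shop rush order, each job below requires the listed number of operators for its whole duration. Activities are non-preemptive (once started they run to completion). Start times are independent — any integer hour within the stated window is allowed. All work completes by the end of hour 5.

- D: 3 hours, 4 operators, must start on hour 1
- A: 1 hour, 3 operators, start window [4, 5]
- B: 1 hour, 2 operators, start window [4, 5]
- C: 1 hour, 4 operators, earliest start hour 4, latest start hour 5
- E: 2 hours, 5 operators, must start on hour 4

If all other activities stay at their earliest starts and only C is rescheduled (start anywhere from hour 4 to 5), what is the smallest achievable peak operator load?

10

C@4: h1:4  h2:4  h3:4  h4:14  h5:5 → peak 14
C@5: h1:4  h2:4  h3:4  h4:10  h5:9 → peak 10
Best is C@5, peak 10.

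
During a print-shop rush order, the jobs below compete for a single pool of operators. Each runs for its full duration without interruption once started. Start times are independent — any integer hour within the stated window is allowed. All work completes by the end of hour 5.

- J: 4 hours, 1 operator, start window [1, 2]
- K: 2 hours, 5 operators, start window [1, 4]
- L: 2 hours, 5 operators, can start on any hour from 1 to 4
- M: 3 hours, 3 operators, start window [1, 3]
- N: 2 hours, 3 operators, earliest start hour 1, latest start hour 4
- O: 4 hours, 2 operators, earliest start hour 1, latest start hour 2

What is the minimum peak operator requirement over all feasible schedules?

Early-start (J@1, K@1, L@1, M@1, N@1, O@1) gives peak 19: h1:19  h2:19  h3:6  h4:3  h5:0.
Shift L→3, N→4.
Schedule J@1, K@1, L@3, M@1, N@4, O@1: h1:11  h2:11  h3:11  h4:11  h5:3 — peak 11.

11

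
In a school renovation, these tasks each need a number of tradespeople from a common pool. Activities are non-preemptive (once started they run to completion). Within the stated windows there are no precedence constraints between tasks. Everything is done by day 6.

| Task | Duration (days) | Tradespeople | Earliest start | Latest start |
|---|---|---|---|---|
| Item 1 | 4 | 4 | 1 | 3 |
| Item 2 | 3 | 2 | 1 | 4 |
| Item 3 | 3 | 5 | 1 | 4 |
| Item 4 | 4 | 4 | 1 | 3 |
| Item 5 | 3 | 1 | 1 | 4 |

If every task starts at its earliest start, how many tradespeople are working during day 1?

At early start, day 1 has: Item 1, Item 2, Item 3, Item 4, Item 5.
Demand: 4 + 2 + 5 + 4 + 1 = 16.

16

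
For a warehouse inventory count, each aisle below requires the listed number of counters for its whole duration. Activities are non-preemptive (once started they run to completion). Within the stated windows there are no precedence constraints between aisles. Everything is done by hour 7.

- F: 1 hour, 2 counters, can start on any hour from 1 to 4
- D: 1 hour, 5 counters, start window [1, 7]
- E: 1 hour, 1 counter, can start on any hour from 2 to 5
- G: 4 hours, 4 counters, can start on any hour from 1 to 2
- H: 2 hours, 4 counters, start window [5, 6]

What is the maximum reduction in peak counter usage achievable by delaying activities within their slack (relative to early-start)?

Early-start peak: h1:11  h2:5  h3:4  h4:4  h5:4  h6:4  h7:0 ⇒ 11.
Leveled (F@1, D@5, E@2, G@1, H@6): h1:6  h2:5  h3:4  h4:4  h5:5  h6:4  h7:4 ⇒ 6.
Reduction 11 − 6 = 5.

5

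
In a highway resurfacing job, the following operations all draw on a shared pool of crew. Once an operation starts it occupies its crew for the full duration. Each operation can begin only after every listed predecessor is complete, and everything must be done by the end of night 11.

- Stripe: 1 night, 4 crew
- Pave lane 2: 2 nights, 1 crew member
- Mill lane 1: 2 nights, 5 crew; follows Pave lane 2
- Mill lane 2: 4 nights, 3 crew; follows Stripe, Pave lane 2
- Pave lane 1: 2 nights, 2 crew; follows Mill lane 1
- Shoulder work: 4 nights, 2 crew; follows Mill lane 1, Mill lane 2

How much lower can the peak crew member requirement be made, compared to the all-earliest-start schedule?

0

Early-start peak: n1:5  n2:1  n3:8  n4:8  n5:5  n6:5  n7:2  n8:2  n9:2  n10:2  n11:0 ⇒ 8.
Leveled (Stripe@1, Pave lane 2@1, Mill lane 1@3, Mill lane 2@3, Pave lane 1@5, Shoulder work@7): n1:5  n2:1  n3:8  n4:8  n5:5  n6:5  n7:2  n8:2  n9:2  n10:2  n11:0 ⇒ 8.
Reduction 8 − 8 = 0.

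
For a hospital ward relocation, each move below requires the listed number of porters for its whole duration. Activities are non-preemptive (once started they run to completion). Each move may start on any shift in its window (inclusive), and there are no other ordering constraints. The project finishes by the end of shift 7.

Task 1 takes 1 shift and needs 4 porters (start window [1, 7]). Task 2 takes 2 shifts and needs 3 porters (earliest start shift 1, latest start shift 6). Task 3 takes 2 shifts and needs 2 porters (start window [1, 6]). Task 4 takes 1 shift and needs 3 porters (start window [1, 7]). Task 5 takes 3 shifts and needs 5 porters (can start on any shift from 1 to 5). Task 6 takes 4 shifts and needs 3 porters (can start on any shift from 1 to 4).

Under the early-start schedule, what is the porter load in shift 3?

8

At early start, shift 3 has: Task 5, Task 6.
Demand: 5 + 3 = 8.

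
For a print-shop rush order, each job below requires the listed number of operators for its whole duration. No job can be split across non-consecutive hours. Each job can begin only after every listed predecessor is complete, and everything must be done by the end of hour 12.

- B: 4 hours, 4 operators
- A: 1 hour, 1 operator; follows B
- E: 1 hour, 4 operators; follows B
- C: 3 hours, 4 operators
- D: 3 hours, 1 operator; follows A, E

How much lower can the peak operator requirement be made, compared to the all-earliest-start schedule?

Early-start peak: h1:8  h2:8  h3:8  h4:4  h5:5  h6:1  h7:1  h8:1  h9:0  h10:0  h11:0  h12:0 ⇒ 8.
Leveled (B@1, A@5, E@6, C@7, D@10): h1:4  h2:4  h3:4  h4:4  h5:1  h6:4  h7:4  h8:4  h9:4  h10:1  h11:1  h12:1 ⇒ 4.
Reduction 8 − 4 = 4.

4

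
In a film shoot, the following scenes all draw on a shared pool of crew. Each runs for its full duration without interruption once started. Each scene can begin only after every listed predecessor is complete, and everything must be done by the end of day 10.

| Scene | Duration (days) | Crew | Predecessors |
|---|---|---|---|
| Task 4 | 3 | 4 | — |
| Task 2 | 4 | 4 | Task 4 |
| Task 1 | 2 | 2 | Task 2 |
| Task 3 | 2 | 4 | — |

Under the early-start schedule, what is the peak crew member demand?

8

Early-start schedule: Task 4@1, Task 2@4, Task 1@8, Task 3@1.
Load per day: day 1: 8, day 2: 8, day 3: 4, day 4: 4, day 5: 4, day 6: 4, day 7: 4, day 8: 2, day 9: 2, day 10: 0.
Peak is 8.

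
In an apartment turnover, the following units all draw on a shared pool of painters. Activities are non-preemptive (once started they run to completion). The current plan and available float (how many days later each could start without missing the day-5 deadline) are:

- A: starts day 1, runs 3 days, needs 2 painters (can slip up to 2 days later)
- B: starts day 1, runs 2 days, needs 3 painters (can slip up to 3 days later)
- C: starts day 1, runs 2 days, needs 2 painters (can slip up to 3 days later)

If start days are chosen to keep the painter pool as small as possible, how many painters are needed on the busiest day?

Early-start (A@1, B@1, C@1) gives peak 7: d1:7  d2:7  d3:2  d4:0  d5:0.
Shift B→4.
Schedule A@1, B@4, C@1: d1:4  d2:4  d3:2  d4:3  d5:3 — peak 4.
Total painter-days = 16 over 5 days ⇒ peak ≥ ⌈16/5⌉ = 4, so 4 is optimal.

4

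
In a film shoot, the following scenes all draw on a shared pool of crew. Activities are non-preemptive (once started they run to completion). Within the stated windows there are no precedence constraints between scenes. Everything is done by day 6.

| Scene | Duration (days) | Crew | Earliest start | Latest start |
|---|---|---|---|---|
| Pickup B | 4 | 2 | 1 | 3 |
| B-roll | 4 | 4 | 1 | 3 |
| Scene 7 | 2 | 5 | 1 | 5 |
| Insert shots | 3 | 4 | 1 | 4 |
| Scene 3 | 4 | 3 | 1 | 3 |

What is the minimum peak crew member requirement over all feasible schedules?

Early-start (Pickup B@1, B-roll@1, Scene 7@1, Insert shots@1, Scene 3@1) gives peak 18: d1:18  d2:18  d3:13  d4:9  d5:0  d6:0.
Shift Insert shots→3, Scene 3→3.
Schedule Pickup B@1, B-roll@1, Scene 7@1, Insert shots@3, Scene 3@3: d1:11  d2:11  d3:13  d4:13  d5:7  d6:3 — peak 13.

13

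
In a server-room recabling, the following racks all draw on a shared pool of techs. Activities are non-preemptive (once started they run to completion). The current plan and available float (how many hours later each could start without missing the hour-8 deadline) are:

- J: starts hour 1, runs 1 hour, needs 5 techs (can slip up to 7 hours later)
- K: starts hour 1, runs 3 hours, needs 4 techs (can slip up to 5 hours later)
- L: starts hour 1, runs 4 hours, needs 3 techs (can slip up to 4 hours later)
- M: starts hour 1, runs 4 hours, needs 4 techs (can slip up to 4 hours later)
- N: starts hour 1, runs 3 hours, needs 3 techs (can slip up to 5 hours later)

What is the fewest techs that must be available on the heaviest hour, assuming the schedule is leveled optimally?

7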